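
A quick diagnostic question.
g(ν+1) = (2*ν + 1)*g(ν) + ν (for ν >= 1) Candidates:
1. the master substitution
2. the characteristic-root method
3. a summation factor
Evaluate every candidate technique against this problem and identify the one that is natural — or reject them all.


Technique: a summation factor — the coefficient 2*ν + 1 drifts with the index, so no fixed root exists; normalizing by the cumulative product telescopes it.
- the master substitution: the recursive argument is a shift of the index, not a fixed fraction of it.
- the characteristic-root method — an index-dependent weight blocks the pure exponential ansatz.
- a summation factor — a fit — the right tool for this form.


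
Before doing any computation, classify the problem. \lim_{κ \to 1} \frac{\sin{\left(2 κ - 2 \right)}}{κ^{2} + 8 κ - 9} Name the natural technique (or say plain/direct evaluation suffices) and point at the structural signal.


Method: l'Hôpital's rule (0/0) — numerator and denominator both vanish at 1 — a genuine 0/0 form, which is exactly when l'Hôpital applies. A first-order expansion at the point is an equally standard path; the rule packages it.


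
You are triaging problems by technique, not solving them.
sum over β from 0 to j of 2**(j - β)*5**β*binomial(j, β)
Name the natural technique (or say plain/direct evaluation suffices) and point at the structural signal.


Verdict: the binomial theorem — binomial coefficients against complementary powers of 5 and 2: recognize the binomial expansion and resum.


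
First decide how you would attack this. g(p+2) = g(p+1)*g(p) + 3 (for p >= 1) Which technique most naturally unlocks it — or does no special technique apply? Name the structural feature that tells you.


Method: no special technique — the map from one term to the next is curved, not linear, so linear closed-form machinery does not attach.


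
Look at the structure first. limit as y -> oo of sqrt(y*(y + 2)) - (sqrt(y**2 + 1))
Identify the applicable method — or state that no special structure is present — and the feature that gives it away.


Method: conjugate multiplication — turning the difference into a conjugate-rationalized ratio makes the limit readable.


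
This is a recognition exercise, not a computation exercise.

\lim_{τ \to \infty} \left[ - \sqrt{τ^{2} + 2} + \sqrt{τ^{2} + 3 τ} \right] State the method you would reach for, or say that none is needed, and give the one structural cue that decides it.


Method: conjugate multiplication — the difference \sqrt{τ^{2} + 3 τ} - \sqrt{τ^{2} + 2} is an ∞ − ∞ stalemate; its conjugate partner breaks the tie.


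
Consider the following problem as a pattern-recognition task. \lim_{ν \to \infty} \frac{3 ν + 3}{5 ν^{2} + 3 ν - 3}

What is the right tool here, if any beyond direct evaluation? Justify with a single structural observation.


Verdict: dominant-term comparison — growth-rate triage: the leading powers of ν decide the limit, everything else is noise. l'Hôpital's at-infinity variant applies to the expression viewed as a single quotient; the leading-term comparison is the direct route.


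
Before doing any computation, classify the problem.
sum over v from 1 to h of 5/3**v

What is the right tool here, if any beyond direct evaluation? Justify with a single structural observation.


Best approach: the geometric series formula — consecutive terms stand in a fixed index-free ratio — the geometric sum formula closes it.


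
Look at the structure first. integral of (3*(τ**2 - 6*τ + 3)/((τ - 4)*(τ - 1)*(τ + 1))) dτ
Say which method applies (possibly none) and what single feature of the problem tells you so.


Best approach: partial fractions — a proper rational integrand whose denominator splits into simpler factors — decompose into partial fractions first.


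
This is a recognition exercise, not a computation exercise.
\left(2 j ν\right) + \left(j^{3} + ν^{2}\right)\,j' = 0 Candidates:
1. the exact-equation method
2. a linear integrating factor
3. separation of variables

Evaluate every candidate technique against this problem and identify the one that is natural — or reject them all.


Method: the exact-equation method — the mixed-partials test passes for 2 j ν and j^{3} + ν^{2}, so a potential function exists as presented.
- the exact-equation method: yes — fits the structure here.
- a linear integrating factor: a nonlinear term in the unknown puts this outside the integrating-factor template.
- separation of variables: the two dependences do not factor apart.


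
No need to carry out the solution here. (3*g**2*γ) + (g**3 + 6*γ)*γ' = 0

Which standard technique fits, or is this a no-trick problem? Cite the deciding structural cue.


Diagnosis: the exact-equation method — d/dγ of 3*g**2*γ equals d/dg of g**3 + 6*γ: the form is a total differential of one potential — integrate it exactly.


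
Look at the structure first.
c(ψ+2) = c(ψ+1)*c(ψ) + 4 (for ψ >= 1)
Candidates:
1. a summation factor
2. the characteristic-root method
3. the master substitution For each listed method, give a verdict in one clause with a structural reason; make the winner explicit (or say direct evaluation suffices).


Verdict: no special technique — nonlinear feedback in the recursion rules out every root- or factor-based technique.
- a summation factor: no summation factor applies — the rule is not linear in the sequence values.
- the characteristic-root method: the recursion is nonlinear in the sequence values, so no linear-modes ansatz applies.
- the master substitution — with no divided-index recursive call, reindexing by powers of a base buys nothing.


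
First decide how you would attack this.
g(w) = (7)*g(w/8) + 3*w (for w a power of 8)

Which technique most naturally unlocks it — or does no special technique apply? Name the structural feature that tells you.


Technique: the master substitution — index division is the fingerprint: w/8 in the recursive call means substitute w = 8^m.


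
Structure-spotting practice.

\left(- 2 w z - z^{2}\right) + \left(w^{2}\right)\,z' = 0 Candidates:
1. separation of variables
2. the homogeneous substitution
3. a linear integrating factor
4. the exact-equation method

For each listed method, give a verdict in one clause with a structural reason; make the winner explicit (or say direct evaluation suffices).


Best approach: the homogeneous substitution — the slope's numerator and denominator have matching total degree, so it depends only on z/w and the ratio substitution collapses it. A Bernoulli rewrite works here as the equation stands — the homogeneous substitution is the more immediate reading.
- separation of variables — the two dependences are entangled, not a clean product of one-variable pieces.
- the homogeneous substitution: yes — fits the structure here.
- a linear integrating factor: the unknown enters nonlinearly (through a power, a denominator, or a transcendental function), which the linear integrating-factor recipe cannot absorb as-is — any repair would come from a preliminary substitution, not the factor.
- the exact-equation method — the mixed partial derivatives differ, so the left side is not a total differential.


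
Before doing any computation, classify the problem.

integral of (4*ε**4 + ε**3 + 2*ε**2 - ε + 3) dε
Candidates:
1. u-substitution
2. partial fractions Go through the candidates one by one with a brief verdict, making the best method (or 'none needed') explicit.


Technique: no special technique — nothing composite, nothing rational, nothing trigonometric — each constant-multiple power of ε integrates by the power rule alone.
- u-substitution — any workable substitution here is cosmetic — the integrand is already in directly integrable form.
- partial fractions: the expression is not a ratio of polynomials that decomposes further.


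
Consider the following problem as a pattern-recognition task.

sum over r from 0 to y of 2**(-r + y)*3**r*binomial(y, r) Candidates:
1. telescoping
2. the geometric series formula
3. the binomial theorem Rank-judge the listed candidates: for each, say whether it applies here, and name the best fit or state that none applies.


Best approach: the binomial theorem — binomial(y, r) weighting matched powers of 3 and 2 is the expanded form of (3 + 2)^y — fold it back up.
- telescoping — the terms as presented offer no neighboring cancellation — a telescoping rewrite may exist, but the displayed structure does not hand one over.
- the geometric series formula — consecutive terms are not related by a fixed multiplier.
- the binomial theorem: yes — fits the structure here.


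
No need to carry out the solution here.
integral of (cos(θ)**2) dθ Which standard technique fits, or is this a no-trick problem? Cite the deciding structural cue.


Diagnosis: a trigonometric identity — the even trigonometric power cos(θ)**2 reduces by a double-angle identity before any integration is attempted.


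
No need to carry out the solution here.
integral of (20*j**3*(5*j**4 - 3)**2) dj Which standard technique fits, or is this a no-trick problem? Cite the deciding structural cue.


Technique: u-substitution — a chain-rule shadow: 20*j**3 alongside a function of 5*j**4 - 3 means u = 5*j**4 - 3 unwinds the composition in one step. Multiplying out and using the power rule would succeed as well, just with far more bookkeeping.


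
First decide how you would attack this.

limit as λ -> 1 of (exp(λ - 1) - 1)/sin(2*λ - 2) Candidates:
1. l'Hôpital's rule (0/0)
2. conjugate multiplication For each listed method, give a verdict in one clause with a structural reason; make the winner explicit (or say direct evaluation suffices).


Technique: l'Hôpital's rule (0/0) — numerator and denominator both vanish at 1 — a genuine 0/0 form, which is exactly when l'Hôpital applies. A local series expansion at the point resolves it as well; the rule is the packaged version of that step.
- l'Hôpital's rule (0/0): yes — fits the structure here.
- conjugate multiplication: there is no infinity-minus-infinity radical difference to rationalize.


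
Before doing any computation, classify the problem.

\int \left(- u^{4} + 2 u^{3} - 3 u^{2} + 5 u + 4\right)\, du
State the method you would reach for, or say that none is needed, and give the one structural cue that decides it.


Diagnosis: no special technique — nothing composite, nothing rational, nothing trigonometric — each constant-multiple power of u integrates by the power rule alone.


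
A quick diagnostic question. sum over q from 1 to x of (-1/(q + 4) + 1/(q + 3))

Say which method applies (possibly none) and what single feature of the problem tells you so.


Best approach: telescoping — each term adds 1/(q + 3) and subtracts the same expression advanced one index; that subtracted piece cancels against the next term's added copy — only the boundary terms survive.


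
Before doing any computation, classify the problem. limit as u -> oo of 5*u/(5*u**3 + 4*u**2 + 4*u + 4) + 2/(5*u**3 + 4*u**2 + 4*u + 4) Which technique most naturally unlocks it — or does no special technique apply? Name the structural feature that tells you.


Technique: dominant-term comparison — divide by the highest power of u present: lower-order terms vanish and the dominant ratio remains. Differentiating the expression as a single quotient would eventually settle it as well; matching dominant growth settles it immediately.


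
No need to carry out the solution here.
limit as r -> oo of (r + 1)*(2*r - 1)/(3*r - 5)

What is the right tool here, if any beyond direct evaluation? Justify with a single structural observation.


Best approach: dominant-term comparison — divide through by the highest power of r; every lower-order term dies and the dominant terms decide the limit. l'Hôpital's at-infinity variant applies to the expression viewed as a single quotient; the leading-term comparison is the direct route.


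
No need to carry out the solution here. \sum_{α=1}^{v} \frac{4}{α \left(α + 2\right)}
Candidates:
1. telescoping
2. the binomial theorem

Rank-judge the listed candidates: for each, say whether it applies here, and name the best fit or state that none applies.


Best approach: telescoping — rewrite \frac{4}{α \left(α + 2\right)} as simple fractions and successive terms eat each other — only the edges survive.
- telescoping — applies; the problem has the shape this method handles.
- the binomial theorem — no binomial coefficients pair with matched powers.


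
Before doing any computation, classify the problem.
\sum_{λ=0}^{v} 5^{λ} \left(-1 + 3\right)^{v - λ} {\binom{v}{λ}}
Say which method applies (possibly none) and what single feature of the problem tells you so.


Method: the binomial theorem — binomial coefficients against complementary powers of 5 and (-1 + 3): recognize the binomial expansion and resum.


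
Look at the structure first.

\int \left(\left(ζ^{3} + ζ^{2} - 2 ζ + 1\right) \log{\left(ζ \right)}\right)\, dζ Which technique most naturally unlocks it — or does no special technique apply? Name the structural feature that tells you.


Method: integration by parts — with u = \log{\left(ζ \right)} the logarithm disappears after one differentiation, leaving a power-rule integral.


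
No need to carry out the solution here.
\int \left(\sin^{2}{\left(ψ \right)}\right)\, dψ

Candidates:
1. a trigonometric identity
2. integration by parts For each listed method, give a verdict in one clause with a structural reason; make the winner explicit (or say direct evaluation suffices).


Technique: a trigonometric identity — the even exponent on \sin^{2}{\left(ψ \right)} signals one move: rewrite via cos of the doubled angle.
- a trigonometric identity — applies; the problem has the shape this method handles.
- integration by parts — not the fit here: there is no polynomial factor to ladder down — parts can still close the trigonometric product by recursion, though the identity rewrite is the direct route.


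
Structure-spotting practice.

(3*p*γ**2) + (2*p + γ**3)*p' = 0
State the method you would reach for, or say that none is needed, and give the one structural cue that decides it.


Technique: the exact-equation method — 3*p*γ**2 and 2*p + γ**3 pass the exactness check on the nose, so no integrating factor in γ or p is needed at all.


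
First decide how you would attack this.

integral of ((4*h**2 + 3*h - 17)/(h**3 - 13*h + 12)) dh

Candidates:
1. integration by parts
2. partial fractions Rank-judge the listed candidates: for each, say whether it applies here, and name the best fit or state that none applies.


Method: partial fractions — the bottom factors while the top stays lower-degree — split into simple fractions and integrate piece by piece.
- integration by parts — the integrand does not split as a nonconstant polynomial times an exp, sine, cosine of a linear argument, or logarithm — no polynomial-kernel parts product to differentiate one side of.
- partial fractions: applies; the problem has the shape this method handles.


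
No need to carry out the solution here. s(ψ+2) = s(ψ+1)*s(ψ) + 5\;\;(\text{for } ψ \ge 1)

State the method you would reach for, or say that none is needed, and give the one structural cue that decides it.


Diagnosis: no special technique — the recurrence is nonlinear in the sequence terms; no linear-recurrence method fits it as written — one iterates or studies it directly.


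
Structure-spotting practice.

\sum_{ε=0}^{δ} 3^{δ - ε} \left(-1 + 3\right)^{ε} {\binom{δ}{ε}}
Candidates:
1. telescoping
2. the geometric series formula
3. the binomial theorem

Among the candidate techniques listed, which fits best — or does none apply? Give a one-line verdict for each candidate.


Diagnosis: the binomial theorem — terms weighting {\binom{δ}{ε}} against matched powers of (-1 + 3) and 3 reassemble into ((-1 + 3) + 3)^δ by the binomial theorem.
- telescoping — writing out consecutive terms as given produces no pairwise cancellation.
- the geometric series formula: the term-to-term ratio drifts with the index — the one thing the geometric formula cannot absorb.
- the binomial theorem — a fit — the right tool for this form.


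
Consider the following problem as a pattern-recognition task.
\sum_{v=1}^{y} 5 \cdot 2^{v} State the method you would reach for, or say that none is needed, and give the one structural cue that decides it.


Method: the geometric series formula — each term is 2 times the previous one, so the geometric-series formula applies directly.


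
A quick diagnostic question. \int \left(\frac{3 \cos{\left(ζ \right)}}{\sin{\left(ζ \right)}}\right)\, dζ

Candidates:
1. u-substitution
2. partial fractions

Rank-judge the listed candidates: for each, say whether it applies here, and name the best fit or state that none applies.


Best approach: u-substitution — collected, the integrand has one factor that is, up to a constant, the derivative of an inner expression the rest depends on — substitute for that inner expression.
- u-substitution: yes — fits the structure here.
- partial fractions: the expression is not a ratio of polynomials that decomposes further.


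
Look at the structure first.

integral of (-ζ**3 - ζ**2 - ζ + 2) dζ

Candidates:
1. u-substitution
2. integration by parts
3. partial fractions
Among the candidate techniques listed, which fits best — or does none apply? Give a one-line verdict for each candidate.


Best approach: no special technique — nothing composite, nothing rational, nothing trigonometric — each constant-multiple power of ζ integrates by the power rule alone.
- u-substitution: any workable substitution here is cosmetic — the integrand is already in directly integrable form.
- integration by parts — splitting off a factor buys nothing — the integrand integrates directly without parts.
- partial fractions: there is no rational-function structure to decompose.


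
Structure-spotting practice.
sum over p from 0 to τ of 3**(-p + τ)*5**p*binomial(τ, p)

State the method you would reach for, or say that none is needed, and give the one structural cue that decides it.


Method: the binomial theorem — terms weighting binomial(τ, p) against matched powers of 5 and 3 reassemble into (5 + 3)^τ by the binomial theorem.


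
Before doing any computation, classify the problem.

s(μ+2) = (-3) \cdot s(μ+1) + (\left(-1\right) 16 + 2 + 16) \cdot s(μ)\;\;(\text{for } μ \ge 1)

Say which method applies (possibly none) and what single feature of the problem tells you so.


Diagnosis: the characteristic-root method — fixed numeric weights on consecutive terms and no forcing term added: the root method in its home territory.


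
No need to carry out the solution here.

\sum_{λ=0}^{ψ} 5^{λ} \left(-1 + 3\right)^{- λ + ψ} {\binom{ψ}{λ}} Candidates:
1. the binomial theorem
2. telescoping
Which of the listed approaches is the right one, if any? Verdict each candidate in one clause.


Diagnosis: the binomial theorem — the summand is term λ of a binomial expansion in 5 and (-1 + 3); the whole sum is a single power.
- the binomial theorem: yes — fits the structure here.
- telescoping: the summand is not presented as a shifted difference — a telescoping rewrite may exist, but the displayed structure does not offer one.


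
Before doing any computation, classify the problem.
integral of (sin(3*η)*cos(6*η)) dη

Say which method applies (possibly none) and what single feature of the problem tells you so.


Technique: a trigonometric identity — two sinusoids at different rates multiply in sin(3*η)*cos(6*η); the product-to-sum identity uncouples them.


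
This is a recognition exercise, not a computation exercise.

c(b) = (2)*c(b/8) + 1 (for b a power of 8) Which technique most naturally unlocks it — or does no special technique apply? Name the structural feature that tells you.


Best approach: the master substitution — the call at b/8 makes this multiplicative recursion; the master-style substitution converts it to additive.


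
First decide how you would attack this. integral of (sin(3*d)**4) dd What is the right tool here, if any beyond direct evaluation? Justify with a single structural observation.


Best approach: a trigonometric identity — sin(3*d)**4 calls for power reduction: rewrite via double angles before any antiderivative is attempted.


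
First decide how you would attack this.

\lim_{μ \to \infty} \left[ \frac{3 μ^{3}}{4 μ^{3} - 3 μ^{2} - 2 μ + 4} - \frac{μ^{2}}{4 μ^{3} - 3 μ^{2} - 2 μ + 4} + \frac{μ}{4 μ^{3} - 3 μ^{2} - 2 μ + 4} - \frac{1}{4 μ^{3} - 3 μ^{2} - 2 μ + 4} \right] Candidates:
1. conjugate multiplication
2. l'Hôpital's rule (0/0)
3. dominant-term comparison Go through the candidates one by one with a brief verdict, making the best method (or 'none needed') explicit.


Method: dominant-term comparison — divide through by the highest power of μ; every lower-order term dies and the dominant terms decide the limit.
- conjugate multiplication: there is no infinity-minus-infinity radical difference to rationalize.
- l'Hôpital's rule (0/0): no 0/0 form appears: written as one quotient, top and bottom both grow without bound, and the ratio is decided by their leading terms.
- dominant-term comparison — applies; the problem has the shape this method handles.


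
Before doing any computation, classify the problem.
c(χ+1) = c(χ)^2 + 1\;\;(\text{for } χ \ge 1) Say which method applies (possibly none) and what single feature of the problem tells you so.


Diagnosis: no special technique — the unknown sequence enters the update nonlinearly, so no linear method fits the recurrence as written — direct iteration remains.


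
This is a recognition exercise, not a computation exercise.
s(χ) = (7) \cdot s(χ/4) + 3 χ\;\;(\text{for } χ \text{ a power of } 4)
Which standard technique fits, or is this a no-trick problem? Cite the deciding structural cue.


Technique: the master substitution — treat m = log base 4 of χ as the new clock: one recursion step advances m by one while χ scales by 4.


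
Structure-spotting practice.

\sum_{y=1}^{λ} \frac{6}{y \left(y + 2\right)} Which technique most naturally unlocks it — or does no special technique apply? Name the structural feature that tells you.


Diagnosis: telescoping — \frac{6}{y \left(y + 2\right)} decomposes into shift-paired simple fractions; the series telescopes to finitely many boundary pieces.


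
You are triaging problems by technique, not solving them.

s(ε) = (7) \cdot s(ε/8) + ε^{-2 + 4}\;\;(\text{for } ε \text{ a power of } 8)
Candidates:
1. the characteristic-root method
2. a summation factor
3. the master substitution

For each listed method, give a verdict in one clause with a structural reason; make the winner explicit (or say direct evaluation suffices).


Technique: the master substitution — the argument contracts 8-fold per step: reindex ε exponentially and solve the linear recurrence in the new index.
- the characteristic-root method — a divided-index call is not the fixed-shift linear shape that characteristic roots solve.
- a summation factor: a divided-index call is outside the fixed-shift first-order family a summation factor normalizes.
- the master substitution — a fit — the right tool for this form.


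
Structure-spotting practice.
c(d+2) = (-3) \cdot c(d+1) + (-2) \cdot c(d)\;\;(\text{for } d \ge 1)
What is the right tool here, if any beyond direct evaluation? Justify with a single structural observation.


Verdict: the characteristic-root method — the recurrence treats every index alike (constant coefficients, no forcing) — precisely the regime where r^d trials close it.


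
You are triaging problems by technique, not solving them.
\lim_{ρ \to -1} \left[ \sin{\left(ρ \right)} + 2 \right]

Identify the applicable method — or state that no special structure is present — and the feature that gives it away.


Verdict: no special technique — the expression is continuous at -1 — substitute and evaluate; no indeterminate form appears.


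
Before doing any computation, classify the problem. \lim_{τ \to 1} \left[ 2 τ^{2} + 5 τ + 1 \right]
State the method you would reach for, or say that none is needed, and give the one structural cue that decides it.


Technique: no special technique — no zero denominators, no indeterminate clash at 1 — substitute and read off the value.


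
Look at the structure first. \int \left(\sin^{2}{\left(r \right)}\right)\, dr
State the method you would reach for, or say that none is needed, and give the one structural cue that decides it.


Technique: a trigonometric identity — reduce \sin^{2}{\left(r \right)} with the power-reduction formula and the integral becomes first-degree trigonometry.


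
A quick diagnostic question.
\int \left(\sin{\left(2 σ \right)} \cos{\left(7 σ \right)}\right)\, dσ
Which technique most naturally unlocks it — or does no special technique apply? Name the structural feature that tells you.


Method: a trigonometric identity — cross-frequency products like \sin{\left(2 σ \right)} \cos{\left(7 σ \right)} are the textbook product-to-sum case — the identity converts them to directly integrable sinusoids.


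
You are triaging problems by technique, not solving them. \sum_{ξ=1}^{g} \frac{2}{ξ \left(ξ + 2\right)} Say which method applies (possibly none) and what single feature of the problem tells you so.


Diagnosis: telescoping — rewrite \frac{2}{ξ \left(ξ + 2\right)} as simple fractions and successive terms eat each other — only the edges survive.


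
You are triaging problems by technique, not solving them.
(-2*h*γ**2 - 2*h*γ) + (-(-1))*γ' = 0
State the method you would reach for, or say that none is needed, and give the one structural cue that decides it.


Best approach: separation of variables — one side of the product carries the independent variable, the other the unknown — the textbook separation shape. A Bernoulli rewrite would carry it as the equation stands — separating the variables needs no rearrangement either.


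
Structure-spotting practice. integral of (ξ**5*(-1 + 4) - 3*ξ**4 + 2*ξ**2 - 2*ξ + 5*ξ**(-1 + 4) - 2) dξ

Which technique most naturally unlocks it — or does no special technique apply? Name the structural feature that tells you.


Verdict: no special technique — the integrand is a sum of constant multiples of powers of ξ — integrate term by term.


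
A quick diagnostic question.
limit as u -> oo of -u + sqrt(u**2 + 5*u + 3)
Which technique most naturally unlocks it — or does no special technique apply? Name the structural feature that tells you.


Best approach: conjugate multiplication — divergence minus divergence hides a finite answer — expose it by pairing sqrt(u**2 + 5*u + 3) - u with its conjugate.


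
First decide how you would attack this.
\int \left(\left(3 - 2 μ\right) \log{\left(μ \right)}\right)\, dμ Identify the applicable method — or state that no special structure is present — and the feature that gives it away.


Diagnosis: integration by parts — the logarithm \log{\left(μ \right)} wants to be differentiated, not integrated; parts makes that legal.


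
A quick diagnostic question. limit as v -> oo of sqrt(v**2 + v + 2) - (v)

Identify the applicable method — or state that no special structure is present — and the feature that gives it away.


Technique: conjugate multiplication — infinity minus infinity with a radical in play — multiply by the conjugate so the divergences of sqrt(v**2 + v + 2) and v annihilate.


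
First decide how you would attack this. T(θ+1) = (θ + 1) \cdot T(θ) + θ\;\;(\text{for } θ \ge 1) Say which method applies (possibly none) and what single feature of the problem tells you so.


Technique: a summation factor — one-term recursion with variable weight θ + 1 is solved by product normalization, not by root-finding.


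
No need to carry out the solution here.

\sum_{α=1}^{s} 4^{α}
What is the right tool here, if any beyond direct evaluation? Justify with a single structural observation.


Method: the geometric series formula — term-over-term division gives 4 every time — index-free ratio, geometric sum formula applies.


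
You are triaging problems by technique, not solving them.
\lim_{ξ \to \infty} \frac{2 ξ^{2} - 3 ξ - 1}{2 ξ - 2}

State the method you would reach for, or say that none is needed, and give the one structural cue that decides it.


Diagnosis: dominant-term comparison — at large ξ only the top-degree terms survive; compare the leading terms and the limit falls out. As a single quotient, the ∞/∞ shape would yield to repeated differentiation as well — the growth comparison gets there in one look.


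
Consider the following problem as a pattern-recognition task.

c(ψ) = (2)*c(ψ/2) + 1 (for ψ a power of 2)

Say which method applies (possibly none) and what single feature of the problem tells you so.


Diagnosis: the master substitution — the index is divided (ψ/2), not shifted — substitute ψ = 2^m to straighten it into a shift recurrence.


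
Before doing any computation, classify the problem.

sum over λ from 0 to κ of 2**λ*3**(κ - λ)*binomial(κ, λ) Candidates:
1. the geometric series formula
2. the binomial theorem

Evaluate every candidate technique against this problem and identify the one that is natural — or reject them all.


Technique: the binomial theorem — terms weighting binomial(κ, λ) against matched powers of 2 and 3 reassemble into (2 + 3)^κ by the binomial theorem.
- the geometric series formula: the term-to-term ratio drifts with the index — the one thing the geometric formula cannot absorb.
- the binomial theorem — yes — fits the structure here.


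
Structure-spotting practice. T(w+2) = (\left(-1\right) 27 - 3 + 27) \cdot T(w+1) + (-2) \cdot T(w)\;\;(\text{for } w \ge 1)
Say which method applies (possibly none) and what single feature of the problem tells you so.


Best approach: the characteristic-root method — because shifting w leaves the equation's coefficients unchanged, exponential trials reduce it to algebra.


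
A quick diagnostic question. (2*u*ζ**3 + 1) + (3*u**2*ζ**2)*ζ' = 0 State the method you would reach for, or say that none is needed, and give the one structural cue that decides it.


Verdict: the exact-equation method — because the two cross partials coincide, the form is conservative as written — recover its potential in (u, ζ).


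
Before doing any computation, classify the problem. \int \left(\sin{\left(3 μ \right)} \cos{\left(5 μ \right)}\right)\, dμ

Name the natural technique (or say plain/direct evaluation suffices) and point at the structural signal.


Diagnosis: a trigonometric identity — two different frequencies multiply in \sin{\left(3 μ \right)} \cos{\left(5 μ \right)}; the product-to-sum formula separates them.


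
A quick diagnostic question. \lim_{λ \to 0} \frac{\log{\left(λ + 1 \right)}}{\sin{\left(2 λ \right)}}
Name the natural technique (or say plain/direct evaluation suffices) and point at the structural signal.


Diagnosis: l'Hôpital's rule (0/0) — numerator and denominator both vanish at 0 — a genuine 0/0 form, which is exactly when l'Hôpital applies. Known elementary limits would finish this too — the rule just bypasses the case analysis.


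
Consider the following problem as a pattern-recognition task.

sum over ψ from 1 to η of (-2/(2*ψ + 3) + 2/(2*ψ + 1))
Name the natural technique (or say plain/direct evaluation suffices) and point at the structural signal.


Best approach: telescoping — a difference of consecutive values of one function (2/(2*ψ + 1) at one index and the next) — telescoping by construction.


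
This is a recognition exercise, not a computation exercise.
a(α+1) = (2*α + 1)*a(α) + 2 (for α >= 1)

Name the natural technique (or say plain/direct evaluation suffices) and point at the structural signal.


Verdict: a summation factor — the coefficient 2*α + 1 drifts with the index, so no fixed root exists; normalizing by the cumulative product telescopes it.


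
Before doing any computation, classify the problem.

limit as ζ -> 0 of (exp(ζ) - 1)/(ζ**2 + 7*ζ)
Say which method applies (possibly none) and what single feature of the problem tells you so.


Diagnosis: l'Hôpital's rule (0/0) — numerator and denominator both vanish at 0 — a genuine 0/0 form, which is exactly when l'Hôpital applies. A first-order expansion at the point is an equally standard path; the rule packages it.


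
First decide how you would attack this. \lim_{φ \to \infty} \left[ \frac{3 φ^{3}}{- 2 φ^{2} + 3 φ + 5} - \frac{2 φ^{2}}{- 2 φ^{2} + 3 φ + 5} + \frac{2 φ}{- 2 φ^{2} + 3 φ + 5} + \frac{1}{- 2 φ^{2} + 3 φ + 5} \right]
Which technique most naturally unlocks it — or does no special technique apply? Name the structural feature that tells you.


Best approach: dominant-term comparison — divide through by the highest power of φ; every lower-order term dies and the dominant terms decide the limit. l'Hôpital's at-infinity variant applies to the expression viewed as a single quotient; the leading-term comparison is the direct route.


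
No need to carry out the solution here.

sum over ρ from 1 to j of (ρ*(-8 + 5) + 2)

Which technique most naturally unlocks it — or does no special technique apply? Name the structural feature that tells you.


Diagnosis: no special technique — with only polynomial terms in ρ present, the classical sum-of-powers identities are all you need.


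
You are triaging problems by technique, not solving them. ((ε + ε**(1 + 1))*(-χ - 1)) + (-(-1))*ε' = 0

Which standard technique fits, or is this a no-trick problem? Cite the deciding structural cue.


Diagnosis: separation of variables — solved for the derivative, the right side splits multiplicatively into a function of each variable alone — divide and integrate each side. A Bernoulli substitution applies to this equation as given; separation takes the same equation in its displayed form.


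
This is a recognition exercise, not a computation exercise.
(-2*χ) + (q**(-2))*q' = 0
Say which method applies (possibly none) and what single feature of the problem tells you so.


Method: separation of variables — one side of the product carries the independent variable, the other the unknown — the textbook separation shape. One could also solve this as an exact equation; with each coefficient in its own variable, separating is the same work with fewer steps.


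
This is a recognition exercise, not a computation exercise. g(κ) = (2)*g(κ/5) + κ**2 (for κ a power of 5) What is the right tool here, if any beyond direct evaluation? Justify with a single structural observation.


Method: the master substitution — the recursive call is at index κ/5 rather than a shift, a divide-and-conquer shape — substituting κ = 5^m linearizes it.


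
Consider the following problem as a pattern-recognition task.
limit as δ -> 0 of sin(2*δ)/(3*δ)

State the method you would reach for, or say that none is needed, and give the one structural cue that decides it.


Best approach: l'Hôpital's rule (0/0) — both numerator and denominator vanish at 0: the genuine 0/0 indeterminate that l'Hôpital exists for. A first-order expansion at the point is an equally standard path; the rule packages it.


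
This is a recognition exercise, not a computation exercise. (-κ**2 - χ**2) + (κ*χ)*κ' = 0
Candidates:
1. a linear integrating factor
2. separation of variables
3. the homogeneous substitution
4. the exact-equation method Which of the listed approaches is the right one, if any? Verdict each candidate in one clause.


Method: the homogeneous substitution — the slope is degree-zero homogeneous: the ratio substitution v = κ/χ collapses it. Rearranged, this also fits the Bernoulli template directly; the homogeneous substitution reads the structure without the rearrangement.
- a linear integrating factor: a nonlinear term in the unknown puts this outside the integrating-factor template.
- separation of variables: the two dependences do not factor apart.
- the homogeneous substitution — a fit — the right tool for this form.
- the exact-equation method — the cross partial derivatives disagree, so no single potential exists.


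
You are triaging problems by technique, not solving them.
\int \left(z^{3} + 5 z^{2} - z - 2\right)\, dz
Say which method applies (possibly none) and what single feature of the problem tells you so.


Method: no special technique — the integrand is a sum of constant multiples of powers of z — integrate term by term.


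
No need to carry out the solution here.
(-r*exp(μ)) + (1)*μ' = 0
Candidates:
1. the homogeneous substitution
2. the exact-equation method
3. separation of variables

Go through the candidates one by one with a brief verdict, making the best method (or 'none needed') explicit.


Technique: separation of variables — the slope splits multiplicatively: r carrying all r-dependence times exp(μ) carrying all μ-dependence — separate and integrate.
- the homogeneous substitution — the ratio of the variables does not determine the slope.
- the exact-equation method: no potential function has this form as its differential, as written.
- separation of variables: a fit — the right tool for this form.


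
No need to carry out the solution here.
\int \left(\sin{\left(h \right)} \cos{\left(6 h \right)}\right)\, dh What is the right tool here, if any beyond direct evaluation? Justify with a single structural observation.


Technique: a trigonometric identity — distinct frequencies under one product (\sin{\left(h \right)} \cos{\left(6 h \right)}): the product-to-sum identity is the systematic route to an integrable form.


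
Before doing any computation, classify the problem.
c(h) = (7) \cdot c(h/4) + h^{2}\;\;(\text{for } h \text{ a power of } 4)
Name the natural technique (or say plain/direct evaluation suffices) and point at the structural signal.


Verdict: the master substitution — the argument shrinks by the factor 4, so measure the index on a logarithmic scale and the recursion becomes a shift.


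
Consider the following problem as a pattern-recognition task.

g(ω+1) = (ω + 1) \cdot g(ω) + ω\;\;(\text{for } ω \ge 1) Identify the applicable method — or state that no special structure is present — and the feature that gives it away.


Diagnosis: a summation factor — one step of memory with a weight ω + 1 that changes as the index grows — the summation-factor construction is built for this.


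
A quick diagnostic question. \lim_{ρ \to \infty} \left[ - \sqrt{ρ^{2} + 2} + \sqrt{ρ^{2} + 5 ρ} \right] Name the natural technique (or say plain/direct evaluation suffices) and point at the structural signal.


Method: conjugate multiplication — neither \sqrt{ρ^{2} + 5 ρ} nor \sqrt{ρ^{2} + 2} converges alone, so rewrite their difference as a conjugate-rationalized quotient first.


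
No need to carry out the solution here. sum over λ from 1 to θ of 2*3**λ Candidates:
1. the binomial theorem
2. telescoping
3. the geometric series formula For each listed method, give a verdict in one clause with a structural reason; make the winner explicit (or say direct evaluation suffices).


Diagnosis: the geometric series formula — each term is 3 times the previous one, so the geometric-series formula applies directly.
- the binomial theorem: the terms do not reassemble into a binomial power.
- telescoping — as presented, consecutive terms share no shifted copy to cancel against — no rewrite is on display to change that.
- the geometric series formula — a fit — the right tool for this form.
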